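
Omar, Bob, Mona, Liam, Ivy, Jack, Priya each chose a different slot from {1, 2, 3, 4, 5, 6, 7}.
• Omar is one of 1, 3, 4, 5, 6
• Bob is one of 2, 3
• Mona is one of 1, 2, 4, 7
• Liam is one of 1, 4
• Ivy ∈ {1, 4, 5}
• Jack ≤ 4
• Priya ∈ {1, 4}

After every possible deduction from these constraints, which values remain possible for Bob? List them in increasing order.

2, 3

Among the 7 variables, 6 fits only Omar (and all 7 values in {1, 2, 3, 4, 5, 6, 7} must be used), so Omar = 6.
Among the 6 still-open variables, 5 fits only Ivy (and all 6 values in {1, 2, 3, 4, 5, 7} must be used), so Ivy = 5.
The 5 still-open variables draw from only 5 values {1, 2, 3, 4, 7}, so each is used; only Mona can be 7, hence Mona = 7.
The 2 variables Liam and Priya are confined to {1, 4}, which locks those values in; drop them from Jack.
No further eliminations apply; Bob can still be any of 2, 3.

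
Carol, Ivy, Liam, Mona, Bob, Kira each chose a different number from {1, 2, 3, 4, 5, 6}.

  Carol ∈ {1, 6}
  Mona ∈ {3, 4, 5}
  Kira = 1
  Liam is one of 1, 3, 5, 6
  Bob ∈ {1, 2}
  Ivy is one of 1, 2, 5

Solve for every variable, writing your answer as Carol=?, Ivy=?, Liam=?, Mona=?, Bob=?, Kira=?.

Carol=6, Ivy=5, Liam=3, Mona=4, Bob=2, Kira=1

Kira must be 1 (only option left). Remove 1 from Carol, Ivy, Liam, Bob.
Carol's domain is down to {6}, so Carol = 6. Remove 6 from Liam.
Bob's domain is down to {2}, so Bob = 2. Eliminate 2 elsewhere: Ivy.
That leaves Ivy = 5. Strike 5 from Liam, Mona.
Liam has just one choice, so Liam = 3. Remove 3 from Mona.
Mona must be 4 (only option left).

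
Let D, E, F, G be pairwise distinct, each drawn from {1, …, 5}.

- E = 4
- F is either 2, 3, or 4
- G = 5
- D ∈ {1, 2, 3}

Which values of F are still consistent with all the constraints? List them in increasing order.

E's domain is down to {4}, so E = 4. So F can't be 4.
That leaves G = 5.
No further eliminations apply; F can still be any of 2, 3.

2, 3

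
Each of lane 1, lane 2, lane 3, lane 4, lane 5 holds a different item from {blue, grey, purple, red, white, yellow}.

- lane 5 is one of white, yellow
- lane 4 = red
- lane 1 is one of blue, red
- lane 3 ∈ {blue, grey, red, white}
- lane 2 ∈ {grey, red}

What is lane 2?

grey

lane 4 has just one choice, so lane 4 = red. Remove red from lane 1, lane 2, lane 3.
So lane 2 = grey.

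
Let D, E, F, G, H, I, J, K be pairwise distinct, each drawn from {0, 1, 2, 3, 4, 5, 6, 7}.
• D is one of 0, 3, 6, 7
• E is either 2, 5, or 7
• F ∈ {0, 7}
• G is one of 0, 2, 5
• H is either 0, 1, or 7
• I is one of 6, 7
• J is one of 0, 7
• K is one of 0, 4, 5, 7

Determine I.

Among the 8 variables, 1 fits only H (and all 8 values in {0, 1, 2, 3, 4, 5, 6, 7} must be used), so H = 1.
Among the 7 still-open variables, 3 fits only D (and all 7 values in {0, 2, 3, 4, 5, 6, 7} must be used), so D = 3.
The 6 still-open variables together cover exactly {0, 2, 4, 5, 6, 7} — 6 values for 6 variables — and 4 appears only in K's list, so K = 4.
Among the 5 still-open variables, 6 fits only I (and all 5 values in {0, 2, 5, 6, 7} must be used), so I = 6.

6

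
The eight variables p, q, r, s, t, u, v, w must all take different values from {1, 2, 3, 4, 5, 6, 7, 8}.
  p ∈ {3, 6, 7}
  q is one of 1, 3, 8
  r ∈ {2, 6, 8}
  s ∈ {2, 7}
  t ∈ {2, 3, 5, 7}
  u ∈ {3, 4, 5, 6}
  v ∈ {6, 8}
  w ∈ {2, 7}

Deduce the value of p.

Among the 8 variables, 1 fits only q (and all 8 values in {1, 2, 3, 4, 5, 6, 7, 8} must be used), so q = 1.
Among the 7 still-open variables, 4 fits only u (and all 7 values in {2, 3, 4, 5, 6, 7, 8} must be used), so u = 4.
The 6 still-open variables draw from only 6 values {2, 3, 5, 6, 7, 8}, so each is used; only t can be 5, hence t = 5.
Among the 5 still-open variables, 3 fits only p (and all 5 values in {2, 3, 6, 7, 8} must be used), so p = 3.

3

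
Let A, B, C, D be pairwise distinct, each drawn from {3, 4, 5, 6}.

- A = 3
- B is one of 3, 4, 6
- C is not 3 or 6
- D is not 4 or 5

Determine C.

A has just one choice, so A = 3. Eliminate 3 elsewhere: B, D.
That leaves D = 6. Strike 6 from B.
That leaves B = 4. So C can't be 4.
So C = 5.

5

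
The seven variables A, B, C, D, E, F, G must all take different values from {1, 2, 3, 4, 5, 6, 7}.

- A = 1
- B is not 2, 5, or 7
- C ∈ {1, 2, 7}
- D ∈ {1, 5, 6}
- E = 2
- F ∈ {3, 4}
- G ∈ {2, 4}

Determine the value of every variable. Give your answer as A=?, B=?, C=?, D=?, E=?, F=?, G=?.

A=1, B=6, C=7, D=5, E=2, F=3, G=4

A has just one choice, so A = 1. So B, C, D can't be 1.
E has just one choice, so E = 2. So C, G can't be 2.
G has just one choice, so G = 4. Eliminate 4 elsewhere: B, F.
C's domain is down to {7}, so C = 7.
F's domain is down to {3}, so F = 3. Eliminate 3 elsewhere: B.
That leaves B = 6. Eliminate 6 elsewhere: D.
D has just one choice, so D = 5.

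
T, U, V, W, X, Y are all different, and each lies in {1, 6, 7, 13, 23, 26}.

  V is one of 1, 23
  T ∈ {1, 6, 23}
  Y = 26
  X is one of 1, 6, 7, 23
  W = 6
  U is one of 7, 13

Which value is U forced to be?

13

W has just one choice, so W = 6. So T, X can't be 6.
Y must be 26 (only option left).
The 4 still-open variables together cover exactly {1, 7, 13, 23} — 4 values for 4 variables — and 13 appears only in U's list, so U = 13.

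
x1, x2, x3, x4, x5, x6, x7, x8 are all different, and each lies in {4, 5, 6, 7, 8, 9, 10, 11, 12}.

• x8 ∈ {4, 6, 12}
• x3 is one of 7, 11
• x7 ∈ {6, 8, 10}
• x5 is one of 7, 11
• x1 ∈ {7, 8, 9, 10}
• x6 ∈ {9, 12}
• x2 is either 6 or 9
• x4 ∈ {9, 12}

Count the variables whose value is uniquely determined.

Among the 8 variables, 4 fits only x8 (and all 8 values in {4, 6, 7, 8, 9, 10, 11, 12} must be used), so x8 = 4.
x3 and x5 share exactly the 2 values {7, 11}; by pigeonhole those values go to them, so strike 7, 11 from x1.
The 2 variables x4 and x6 are confined to {9, 12}, which locks those values in; drop them from x1, x2.
x2 must be 6 (only option left). Strike 6 from x7.
Determined: x2=6, x8=4. The other variables each still have more than one consistent value. That makes 2.

2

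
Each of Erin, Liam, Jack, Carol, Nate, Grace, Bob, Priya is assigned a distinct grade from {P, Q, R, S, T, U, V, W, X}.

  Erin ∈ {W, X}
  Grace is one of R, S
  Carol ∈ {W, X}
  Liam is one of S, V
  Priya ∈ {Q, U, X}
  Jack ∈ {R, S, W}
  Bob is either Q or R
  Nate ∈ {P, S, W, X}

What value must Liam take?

Among the 8 variables, P fits only Nate (and all 8 values in {P, Q, R, S, U, V, W, X} must be used), so Nate = P.
Among the 7 still-open variables, U fits only Priya (and all 7 values in {Q, R, S, U, V, W, X} must be used), so Priya = U.
Among the 6 still-open variables, Q fits only Bob (and all 6 values in {Q, R, S, V, W, X} must be used), so Bob = Q.
The 5 still-open variables draw from only 5 values {R, S, V, W, X}, so each is used; only Liam can be V, hence Liam = V.

V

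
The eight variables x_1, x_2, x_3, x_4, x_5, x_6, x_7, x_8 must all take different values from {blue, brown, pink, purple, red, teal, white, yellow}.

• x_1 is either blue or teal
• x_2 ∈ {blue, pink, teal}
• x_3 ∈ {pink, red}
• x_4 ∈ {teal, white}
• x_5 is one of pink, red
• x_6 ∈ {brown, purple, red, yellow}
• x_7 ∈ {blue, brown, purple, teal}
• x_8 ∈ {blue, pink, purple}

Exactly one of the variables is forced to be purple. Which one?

x_8

The 8 variables draw from only 8 values {blue, brown, pink, purple, red, teal, white, yellow}, so each is used; only x_4 can be white, hence x_4 = white.
The 7 still-open variables together cover exactly {blue, brown, pink, purple, red, teal, yellow} — 7 values for 7 variables — and yellow appears only in x_6's list, so x_6 = yellow.
The 6 still-open variables together cover exactly {blue, brown, pink, purple, red, teal} — 6 values for 6 variables — and brown appears only in x_7's list, so x_7 = brown.
The 5 still-open variables draw from only 5 values {blue, pink, purple, red, teal}, so each is used; only x_8 can be purple, hence x_8 = purple.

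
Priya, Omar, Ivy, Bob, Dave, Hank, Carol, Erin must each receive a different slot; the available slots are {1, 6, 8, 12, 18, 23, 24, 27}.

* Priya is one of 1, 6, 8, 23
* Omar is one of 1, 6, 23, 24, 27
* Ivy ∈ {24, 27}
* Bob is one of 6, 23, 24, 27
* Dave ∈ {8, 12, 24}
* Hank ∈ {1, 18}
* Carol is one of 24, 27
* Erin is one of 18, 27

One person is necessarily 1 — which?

The 8 variables together cover exactly {1, 6, 8, 12, 18, 23, 24, 27} — 8 values for 8 variables — and 12 appears only in Dave's list, so Dave = 12.
Among the 7 still-open variables, 8 fits only Priya (and all 7 values in {1, 6, 8, 18, 23, 24, 27} must be used), so Priya = 8.
The 2 variables Ivy and Carol are confined to {24, 27}, which locks those values in; drop them from Omar, Bob, Erin.
Erin must be 18 (only option left). Strike 18 from Hank.
So 1 goes to Hank.

Hank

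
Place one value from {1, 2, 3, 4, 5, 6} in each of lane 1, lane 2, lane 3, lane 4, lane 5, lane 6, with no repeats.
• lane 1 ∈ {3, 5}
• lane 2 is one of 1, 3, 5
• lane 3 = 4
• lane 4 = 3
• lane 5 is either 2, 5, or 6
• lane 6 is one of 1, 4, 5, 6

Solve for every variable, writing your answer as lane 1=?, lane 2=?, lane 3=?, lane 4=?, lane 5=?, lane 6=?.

lane 1=5, lane 2=1, lane 3=4, lane 4=3, lane 5=2, lane 6=6

lane 3's domain is down to {4}, so lane 3 = 4. So lane 6 can't be 4.
lane 4 has just one choice, so lane 4 = 3. So lane 1, lane 2 can't be 3.
lane 1 must be 5 (only option left). Strike 5 from lane 2, lane 5, lane 6.
lane 2's domain is down to {1}, so lane 2 = 1. Remove 1 from lane 6.
That leaves lane 6 = 6. Remove 6 from lane 5.
lane 5's domain is down to {2}, so lane 5 = 2.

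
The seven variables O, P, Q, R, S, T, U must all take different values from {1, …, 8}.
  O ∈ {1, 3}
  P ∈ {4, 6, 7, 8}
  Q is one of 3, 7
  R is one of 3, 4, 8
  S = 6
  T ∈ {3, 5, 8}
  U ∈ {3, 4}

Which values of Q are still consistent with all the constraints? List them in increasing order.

3, 7

S must be 6 (only option left). Strike 6 from P.
The 6 still-open variables together cover exactly {1, 3, 4, 5, 7, 8} — 6 values for 6 variables — and 1 appears only in O's list, so O = 1.
Among the 5 still-open variables, 5 fits only T (and all 5 values in {3, 4, 5, 7, 8} must be used), so T = 5.
No further eliminations apply; Q can still be any of 3, 7.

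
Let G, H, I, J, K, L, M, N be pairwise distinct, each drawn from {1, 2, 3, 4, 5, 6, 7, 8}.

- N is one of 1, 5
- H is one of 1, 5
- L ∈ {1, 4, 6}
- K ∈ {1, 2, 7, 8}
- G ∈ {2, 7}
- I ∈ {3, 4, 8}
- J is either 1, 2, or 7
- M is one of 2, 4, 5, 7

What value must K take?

8

The 8 variables together cover exactly {1, 2, 3, 4, 5, 6, 7, 8} — 8 values for 8 variables — and 3 appears only in I's list, so I = 3.
The 7 still-open variables together cover exactly {1, 2, 4, 5, 6, 7, 8} — 7 values for 7 variables — and 6 appears only in L's list, so L = 6.
Among the 6 still-open variables, 4 fits only M (and all 6 values in {1, 2, 4, 5, 7, 8} must be used), so M = 4.
The 5 still-open variables together cover exactly {1, 2, 5, 7, 8} — 5 values for 5 variables — and 8 appears only in K's list, so K = 8.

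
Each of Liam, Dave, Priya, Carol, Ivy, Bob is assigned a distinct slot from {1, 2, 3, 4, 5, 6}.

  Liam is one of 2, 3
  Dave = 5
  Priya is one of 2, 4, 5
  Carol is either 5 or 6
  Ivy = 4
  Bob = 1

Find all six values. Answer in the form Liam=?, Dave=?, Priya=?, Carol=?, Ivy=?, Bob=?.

Liam=3, Dave=5, Priya=2, Carol=6, Ivy=4, Bob=1

Dave has just one choice, so Dave = 5. Strike 5 from Priya, Carol.
Carol's domain is down to {6}, so Carol = 6.
That leaves Ivy = 4. Remove 4 from Priya.
Bob's domain is down to {1}, so Bob = 1.
That leaves Priya = 2. Remove 2 from Liam.
Liam has just one choice, so Liam = 3.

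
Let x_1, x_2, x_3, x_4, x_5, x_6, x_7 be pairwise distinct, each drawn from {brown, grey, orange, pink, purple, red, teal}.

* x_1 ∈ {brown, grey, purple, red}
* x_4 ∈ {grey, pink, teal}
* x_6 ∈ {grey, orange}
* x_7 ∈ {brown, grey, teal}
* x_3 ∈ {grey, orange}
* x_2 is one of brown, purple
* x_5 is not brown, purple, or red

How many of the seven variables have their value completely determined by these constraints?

3

Among the 7 variables, red fits only x_1 (and all 7 values in {brown, grey, orange, pink, purple, red, teal} must be used), so x_1 = red.
The 6 still-open variables together cover exactly {brown, grey, orange, pink, purple, teal} — 6 values for 6 variables — and purple appears only in x_2's list, so x_2 = purple.
The 5 still-open variables together cover exactly {brown, grey, orange, pink, teal} — 5 values for 5 variables — and brown appears only in x_7's list, so x_7 = brown.
x_3 and x_6 share exactly the 2 values {grey, orange}; by pigeonhole those values go to them, so strike grey, orange from x_4, x_5.
Determined: x_1=red, x_2=purple, x_7=brown. The other variables each still have more than one consistent value. That makes 3.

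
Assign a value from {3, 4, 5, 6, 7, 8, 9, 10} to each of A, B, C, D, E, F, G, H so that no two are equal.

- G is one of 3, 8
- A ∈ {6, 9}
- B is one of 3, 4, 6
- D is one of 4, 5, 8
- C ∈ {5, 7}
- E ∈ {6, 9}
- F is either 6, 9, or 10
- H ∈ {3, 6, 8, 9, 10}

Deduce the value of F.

10

Among the 8 variables, 7 fits only C (and all 8 values in {3, 4, 5, 6, 7, 8, 9, 10} must be used), so C = 7.
The 7 still-open variables draw from only 7 values {3, 4, 5, 6, 8, 9, 10}, so each is used; only D can be 5, hence D = 5.
The 6 still-open variables together cover exactly {3, 4, 6, 8, 9, 10} — 6 values for 6 variables — and 4 appears only in B's list, so B = 4.
A and E share exactly the 2 values {6, 9}; by pigeonhole those values go to them, so strike 6, 9 from F, H.
So F = 10.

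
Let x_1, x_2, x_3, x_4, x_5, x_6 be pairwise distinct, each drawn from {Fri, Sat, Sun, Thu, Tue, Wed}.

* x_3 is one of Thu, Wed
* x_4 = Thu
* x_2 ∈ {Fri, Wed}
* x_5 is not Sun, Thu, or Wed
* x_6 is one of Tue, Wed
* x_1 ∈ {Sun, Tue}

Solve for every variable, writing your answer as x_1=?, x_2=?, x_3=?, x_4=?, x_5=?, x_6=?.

x_1=Sun, x_2=Fri, x_3=Wed, x_4=Thu, x_5=Sat, x_6=Tue

x_4 has just one choice, so x_4 = Thu. Eliminate Thu elsewhere: x_3.
x_3's domain is down to {Wed}, so x_3 = Wed. So x_2, x_6 can't be Wed.
That leaves x_6 = Tue. So x_1, x_5 can't be Tue.
That leaves x_1 = Sun.
That leaves x_2 = Fri. Remove Fri from x_5.
x_5's domain is down to {Sat}, so x_5 = Sat.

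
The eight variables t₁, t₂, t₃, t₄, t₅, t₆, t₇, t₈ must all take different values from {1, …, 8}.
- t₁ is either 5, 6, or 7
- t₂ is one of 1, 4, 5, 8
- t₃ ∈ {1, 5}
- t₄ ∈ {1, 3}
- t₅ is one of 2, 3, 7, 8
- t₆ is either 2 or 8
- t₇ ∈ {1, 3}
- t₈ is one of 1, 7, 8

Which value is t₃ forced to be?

5

The 8 variables together cover exactly {1, 2, 3, 4, 5, 6, 7, 8} — 8 values for 8 variables — and 4 appears only in t₂'s list, so t₂ = 4.
Among the 7 still-open variables, 6 fits only t₁ (and all 7 values in {1, 2, 3, 5, 6, 7, 8} must be used), so t₁ = 6.
The 6 still-open variables together cover exactly {1, 2, 3, 5, 7, 8} — 6 values for 6 variables — and 5 appears only in t₃'s list, so t₃ = 5.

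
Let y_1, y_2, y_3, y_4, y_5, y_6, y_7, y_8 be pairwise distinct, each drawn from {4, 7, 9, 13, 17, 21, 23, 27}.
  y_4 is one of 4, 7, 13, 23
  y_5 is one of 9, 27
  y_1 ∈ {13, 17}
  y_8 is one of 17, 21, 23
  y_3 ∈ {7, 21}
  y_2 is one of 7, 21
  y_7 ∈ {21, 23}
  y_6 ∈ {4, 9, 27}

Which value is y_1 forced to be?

13

y_2 and y_3 between them cover only {7, 21} — a naked pair. Remove those values from y_4, y_7, y_8.
y_7 must be 23 (only option left). So y_4, y_8 can't be 23.
y_8 must be 17 (only option left). Strike 17 from y_1.
So y_1 = 13.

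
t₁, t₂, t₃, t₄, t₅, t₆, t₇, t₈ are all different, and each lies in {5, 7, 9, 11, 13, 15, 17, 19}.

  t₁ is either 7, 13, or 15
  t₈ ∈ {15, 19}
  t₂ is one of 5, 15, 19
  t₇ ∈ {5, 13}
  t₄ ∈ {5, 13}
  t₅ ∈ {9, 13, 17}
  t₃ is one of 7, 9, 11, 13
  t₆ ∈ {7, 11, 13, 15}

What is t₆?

11

The 8 variables together cover exactly {5, 7, 9, 11, 13, 15, 17, 19} — 8 values for 8 variables — and 17 appears only in t₅'s list, so t₅ = 17.
The 7 still-open variables together cover exactly {5, 7, 9, 11, 13, 15, 19} — 7 values for 7 variables — and 9 appears only in t₃'s list, so t₃ = 9.
Among the 6 still-open variables, 11 fits only t₆ (and all 6 values in {5, 7, 11, 13, 15, 19} must be used), so t₆ = 11.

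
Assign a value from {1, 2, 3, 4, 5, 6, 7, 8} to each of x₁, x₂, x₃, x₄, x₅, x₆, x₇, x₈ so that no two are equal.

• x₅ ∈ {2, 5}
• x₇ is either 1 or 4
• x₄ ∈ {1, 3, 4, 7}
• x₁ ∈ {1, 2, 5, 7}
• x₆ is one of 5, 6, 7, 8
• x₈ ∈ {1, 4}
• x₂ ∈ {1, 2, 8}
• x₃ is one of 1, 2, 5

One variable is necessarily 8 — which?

x₂

The 8 variables together cover exactly {1, 2, 3, 4, 5, 6, 7, 8} — 8 values for 8 variables — and 3 appears only in x₄'s list, so x₄ = 3.
Among the 7 still-open variables, 6 fits only x₆ (and all 7 values in {1, 2, 4, 5, 6, 7, 8} must be used), so x₆ = 6.
The 6 still-open variables together cover exactly {1, 2, 4, 5, 7, 8} — 6 values for 6 variables — and 7 appears only in x₁'s list, so x₁ = 7.
The 5 still-open variables draw from only 5 values {1, 2, 4, 5, 8}, so each is used; only x₂ can be 8, hence x₂ = 8.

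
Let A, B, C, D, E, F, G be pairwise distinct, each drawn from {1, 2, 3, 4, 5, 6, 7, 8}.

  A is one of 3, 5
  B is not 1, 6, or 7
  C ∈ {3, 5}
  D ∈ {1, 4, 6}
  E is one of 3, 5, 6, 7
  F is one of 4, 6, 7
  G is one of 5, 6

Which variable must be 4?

F

A and C between them cover only {3, 5} — a naked pair. Remove those values from B, E, G.
G must be 6 (only option left). Remove 6 from D, E, F.
E's domain is down to {7}, so E = 7. Eliminate 7 elsewhere: F.
So 4 goes to F.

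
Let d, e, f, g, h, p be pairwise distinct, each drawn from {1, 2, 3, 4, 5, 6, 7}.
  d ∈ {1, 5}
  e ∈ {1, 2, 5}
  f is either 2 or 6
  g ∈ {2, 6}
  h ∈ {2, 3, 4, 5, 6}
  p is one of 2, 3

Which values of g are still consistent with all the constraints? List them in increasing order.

The 6 variables draw from only 6 values {1, 2, 3, 4, 5, 6}, so each is used; only h can be 4, hence h = 4.
Among the 5 still-open variables, 3 fits only p (and all 5 values in {1, 2, 3, 5, 6} must be used), so p = 3.
f and g between them cover only {2, 6} — a naked pair. Remove those values from e.
No further eliminations apply; g can still be any of 2, 6.

2, 6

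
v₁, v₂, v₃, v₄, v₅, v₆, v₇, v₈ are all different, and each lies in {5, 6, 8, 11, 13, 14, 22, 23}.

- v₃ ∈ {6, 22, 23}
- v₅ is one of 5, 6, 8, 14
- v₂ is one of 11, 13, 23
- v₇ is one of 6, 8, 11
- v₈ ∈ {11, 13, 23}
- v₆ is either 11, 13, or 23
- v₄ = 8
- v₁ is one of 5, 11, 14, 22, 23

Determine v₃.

22

v₄'s domain is down to {8}, so v₄ = 8. Remove 8 from v₅, v₇.
The 3 variables v₂, v₆, v₈ are confined to {11, 13, 23}, which locks those values in; drop them from v₁, v₃, v₇.
v₇'s domain is down to {6}, so v₇ = 6. Eliminate 6 elsewhere: v₃, v₅.
So v₃ = 22.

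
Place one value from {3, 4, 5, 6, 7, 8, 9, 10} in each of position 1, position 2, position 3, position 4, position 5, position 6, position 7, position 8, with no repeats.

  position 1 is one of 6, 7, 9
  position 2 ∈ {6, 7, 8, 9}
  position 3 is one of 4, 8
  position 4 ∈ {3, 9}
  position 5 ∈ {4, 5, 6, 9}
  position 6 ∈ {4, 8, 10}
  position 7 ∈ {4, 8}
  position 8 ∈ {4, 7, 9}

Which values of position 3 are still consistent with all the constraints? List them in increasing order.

The 8 variables together cover exactly {3, 4, 5, 6, 7, 8, 9, 10} — 8 values for 8 variables — and 3 appears only in position 4's list, so position 4 = 3.
Among the 7 still-open variables, 5 fits only position 5 (and all 7 values in {4, 5, 6, 7, 8, 9, 10} must be used), so position 5 = 5.
The 6 still-open variables draw from only 6 values {4, 6, 7, 8, 9, 10}, so each is used; only position 6 can be 10, hence position 6 = 10.
The 2 variables position 3 and position 7 are confined to {4, 8}, which locks those values in; drop them from position 2, position 8.
No further eliminations apply; position 3 can still be any of 4, 8.

4, 8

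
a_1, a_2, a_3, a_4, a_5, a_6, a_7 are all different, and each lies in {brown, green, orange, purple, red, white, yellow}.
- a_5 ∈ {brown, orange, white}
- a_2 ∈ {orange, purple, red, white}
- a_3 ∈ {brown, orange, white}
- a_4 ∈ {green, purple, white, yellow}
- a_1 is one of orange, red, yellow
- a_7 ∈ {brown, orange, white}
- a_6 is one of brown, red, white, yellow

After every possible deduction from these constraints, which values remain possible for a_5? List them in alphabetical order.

brown, orange, white

The 7 variables draw from only 7 values {brown, green, orange, purple, red, white, yellow}, so each is used; only a_4 can be green, hence a_4 = green.
Among the 6 still-open variables, purple fits only a_2 (and all 6 values in {brown, orange, purple, red, white, yellow} must be used), so a_2 = purple.
The 3 variables a_3, a_5, a_7 are confined to {brown, orange, white}, which locks those values in; drop them from a_1, a_6.
No further eliminations apply; a_5 can still be any of brown, orange, white.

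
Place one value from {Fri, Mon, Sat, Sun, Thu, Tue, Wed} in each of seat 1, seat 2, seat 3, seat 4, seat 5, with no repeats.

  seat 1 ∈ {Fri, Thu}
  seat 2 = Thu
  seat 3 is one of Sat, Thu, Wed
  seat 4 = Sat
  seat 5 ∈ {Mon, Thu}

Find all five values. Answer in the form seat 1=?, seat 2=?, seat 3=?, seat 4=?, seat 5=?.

seat 2 has just one choice, so seat 2 = Thu. Strike Thu from seat 1, seat 3, seat 5.
That leaves seat 4 = Sat. So seat 3 can't be Sat.
seat 5 has just one choice, so seat 5 = Mon.
seat 1's domain is down to {Fri}, so seat 1 = Fri.
seat 3 must be Wed (only option left).

seat 1=Fri, seat 2=Thu, seat 3=Wed, seat 4=Sat, seat 5=Mon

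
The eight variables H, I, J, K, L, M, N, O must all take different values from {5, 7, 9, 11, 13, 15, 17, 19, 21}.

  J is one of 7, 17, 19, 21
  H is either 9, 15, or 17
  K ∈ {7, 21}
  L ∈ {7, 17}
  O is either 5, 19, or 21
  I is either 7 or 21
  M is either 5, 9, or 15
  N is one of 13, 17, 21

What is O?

Among the 8 variables, 13 fits only N (and all 8 values in {5, 7, 9, 13, 15, 17, 19, 21} must be used), so N = 13.
The 2 variables I and K are confined to {7, 21}, which locks those values in; drop them from J, L, O.
That leaves L = 17. Eliminate 17 elsewhere: H, J.
J's domain is down to {19}, so J = 19. So O can't be 19.
So O = 5.

5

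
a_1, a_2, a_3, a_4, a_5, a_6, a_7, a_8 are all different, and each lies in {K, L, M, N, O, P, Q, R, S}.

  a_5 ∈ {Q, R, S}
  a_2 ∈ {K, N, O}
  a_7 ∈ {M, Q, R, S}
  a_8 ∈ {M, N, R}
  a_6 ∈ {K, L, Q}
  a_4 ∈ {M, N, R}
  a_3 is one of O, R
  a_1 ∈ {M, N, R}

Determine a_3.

O

The 8 variables draw from only 8 values {K, L, M, N, O, Q, R, S}, so each is used; only a_6 can be L, hence a_6 = L.
The 7 still-open variables together cover exactly {K, M, N, O, Q, R, S} — 7 values for 7 variables — and K appears only in a_2's list, so a_2 = K.
Among the 6 still-open variables, O fits only a_3 (and all 6 values in {M, N, O, Q, R, S} must be used), so a_3 = O.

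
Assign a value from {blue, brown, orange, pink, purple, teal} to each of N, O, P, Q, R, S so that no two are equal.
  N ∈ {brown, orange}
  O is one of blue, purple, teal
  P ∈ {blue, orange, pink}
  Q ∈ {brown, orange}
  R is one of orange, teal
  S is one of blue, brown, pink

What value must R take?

teal

The 6 variables draw from only 6 values {blue, brown, orange, pink, purple, teal}, so each is used; only O can be purple, hence O = purple.
The 5 still-open variables together cover exactly {blue, brown, orange, pink, teal} — 5 values for 5 variables — and teal appears only in R's list, so R = teal.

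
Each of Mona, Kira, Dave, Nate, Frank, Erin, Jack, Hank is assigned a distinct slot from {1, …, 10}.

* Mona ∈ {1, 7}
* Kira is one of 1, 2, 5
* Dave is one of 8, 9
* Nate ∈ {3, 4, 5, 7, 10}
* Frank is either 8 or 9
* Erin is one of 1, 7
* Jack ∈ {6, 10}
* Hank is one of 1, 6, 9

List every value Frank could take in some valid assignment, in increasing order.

Mona and Erin share exactly the 2 values {1, 7}; by pigeonhole those values go to them, so strike 1, 7 from Kira, Nate, Hank.
Dave and Frank between them cover only {8, 9} — a naked pair. Remove those values from Hank.
Hank's domain is down to {6}, so Hank = 6. Eliminate 6 elsewhere: Jack.
Jack has just one choice, so Jack = 10. So Nate can't be 10.
No further eliminations apply; Frank can still be any of 8, 9.

8, 9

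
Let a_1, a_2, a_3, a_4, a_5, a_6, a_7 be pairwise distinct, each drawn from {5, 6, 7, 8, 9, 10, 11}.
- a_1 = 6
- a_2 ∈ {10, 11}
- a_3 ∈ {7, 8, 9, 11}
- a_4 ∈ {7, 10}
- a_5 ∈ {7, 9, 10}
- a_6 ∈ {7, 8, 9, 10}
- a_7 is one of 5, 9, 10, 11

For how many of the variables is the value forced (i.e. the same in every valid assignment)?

2

a_1 has just one choice, so a_1 = 6.
Among the 6 still-open variables, 5 fits only a_7 (and all 6 values in {5, 7, 8, 9, 10, 11} must be used), so a_7 = 5.
Determined: a_1=6, a_7=5. The other variables each still have more than one consistent value. That makes 2.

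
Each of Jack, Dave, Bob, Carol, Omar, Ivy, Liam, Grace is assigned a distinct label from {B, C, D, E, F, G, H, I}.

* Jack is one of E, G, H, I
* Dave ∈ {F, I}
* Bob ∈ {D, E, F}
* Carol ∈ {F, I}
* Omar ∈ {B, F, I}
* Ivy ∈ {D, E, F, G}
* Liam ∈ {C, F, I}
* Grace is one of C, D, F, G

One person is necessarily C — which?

The 8 variables draw from only 8 values {B, C, D, E, F, G, H, I}, so each is used; only Omar can be B, hence Omar = B.
The 7 still-open variables together cover exactly {C, D, E, F, G, H, I} — 7 values for 7 variables — and H appears only in Jack's list, so Jack = H.
Dave and Carol share exactly the 2 values {F, I}; by pigeonhole those values go to them, so strike F, I from Bob, Ivy, Liam, Grace.

Liam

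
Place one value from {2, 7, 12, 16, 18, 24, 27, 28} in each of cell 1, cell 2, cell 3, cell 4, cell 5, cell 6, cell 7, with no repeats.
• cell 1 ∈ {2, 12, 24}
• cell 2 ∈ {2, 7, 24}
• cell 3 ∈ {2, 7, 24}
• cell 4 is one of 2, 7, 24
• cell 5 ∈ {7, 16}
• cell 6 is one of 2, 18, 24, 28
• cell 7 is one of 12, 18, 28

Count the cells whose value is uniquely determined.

The 7 variables draw from only 7 values {2, 7, 12, 16, 18, 24, 28}, so each is used; only cell 5 can be 16, hence cell 5 = 16.
The 3 variables cell 2, cell 3, cell 4 are confined to {2, 7, 24}, which locks those values in; drop them from cell 1, cell 6.
cell 1's domain is down to {12}, so cell 1 = 12. So cell 7 can't be 12.
Determined: cell 1=12, cell 5=16. The other cells each still have more than one consistent value. That makes 2.

2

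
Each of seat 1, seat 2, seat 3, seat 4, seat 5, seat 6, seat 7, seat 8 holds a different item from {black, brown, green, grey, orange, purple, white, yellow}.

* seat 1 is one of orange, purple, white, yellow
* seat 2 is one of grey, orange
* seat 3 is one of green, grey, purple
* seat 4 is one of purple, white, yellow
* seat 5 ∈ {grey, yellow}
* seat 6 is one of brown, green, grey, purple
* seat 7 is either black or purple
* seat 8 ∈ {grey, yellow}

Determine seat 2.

The 8 variables draw from only 8 values {black, brown, green, grey, orange, purple, white, yellow}, so each is used; only seat 7 can be black, hence seat 7 = black.
The 7 still-open variables together cover exactly {brown, green, grey, orange, purple, white, yellow} — 7 values for 7 variables — and brown appears only in seat 6's list, so seat 6 = brown.
The 6 still-open variables together cover exactly {green, grey, orange, purple, white, yellow} — 6 values for 6 variables — and green appears only in seat 3's list, so seat 3 = green.
seat 5 and seat 8 between them cover only {grey, yellow} — a naked pair. Remove those values from seat 1, seat 2, seat 4.
So seat 2 = orange.

orange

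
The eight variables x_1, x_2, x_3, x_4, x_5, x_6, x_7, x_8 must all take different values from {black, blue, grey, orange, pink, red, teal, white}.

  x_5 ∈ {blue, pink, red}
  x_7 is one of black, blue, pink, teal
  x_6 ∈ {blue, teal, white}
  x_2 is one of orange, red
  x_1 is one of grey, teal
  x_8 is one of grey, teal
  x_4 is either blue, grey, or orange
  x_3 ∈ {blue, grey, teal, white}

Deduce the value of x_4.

orange

The 8 variables together cover exactly {black, blue, grey, orange, pink, red, teal, white} — 8 values for 8 variables — and black appears only in x_7's list, so x_7 = black.
The 7 still-open variables together cover exactly {blue, grey, orange, pink, red, teal, white} — 7 values for 7 variables — and pink appears only in x_5's list, so x_5 = pink.
The 6 still-open variables together cover exactly {blue, grey, orange, red, teal, white} — 6 values for 6 variables — and red appears only in x_2's list, so x_2 = red.
The 5 still-open variables draw from only 5 values {blue, grey, orange, teal, white}, so each is used; only x_4 can be orange, hence x_4 = orange.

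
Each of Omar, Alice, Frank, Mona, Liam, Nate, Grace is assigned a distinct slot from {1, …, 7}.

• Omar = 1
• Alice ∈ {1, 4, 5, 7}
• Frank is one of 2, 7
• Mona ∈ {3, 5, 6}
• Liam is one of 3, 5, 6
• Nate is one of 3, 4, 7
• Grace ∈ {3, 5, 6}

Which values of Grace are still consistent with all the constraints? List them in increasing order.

Omar's domain is down to {1}, so Omar = 1. Strike 1 from Alice.
The 6 still-open variables together cover exactly {2, 3, 4, 5, 6, 7} — 6 values for 6 variables — and 2 appears only in Frank's list, so Frank = 2.
Mona, Liam, Grace between them cover only {3, 5, 6} — a naked triple. Remove those values from Alice, Nate.
No further eliminations apply; Grace can still be any of 3, 5, 6.

3, 5, 6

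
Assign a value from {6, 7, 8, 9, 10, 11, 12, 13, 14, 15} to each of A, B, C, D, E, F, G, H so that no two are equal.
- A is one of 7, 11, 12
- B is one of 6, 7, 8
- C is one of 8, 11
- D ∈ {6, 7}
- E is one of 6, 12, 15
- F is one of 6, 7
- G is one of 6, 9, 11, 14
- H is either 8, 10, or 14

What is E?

15

The 2 variables D and F are confined to {6, 7}, which locks those values in; drop them from A, B, E, G.
That leaves B = 8. Remove 8 from C, H.
C must be 11 (only option left). So A, G can't be 11.
That leaves A = 12. Strike 12 from E.
So E = 15.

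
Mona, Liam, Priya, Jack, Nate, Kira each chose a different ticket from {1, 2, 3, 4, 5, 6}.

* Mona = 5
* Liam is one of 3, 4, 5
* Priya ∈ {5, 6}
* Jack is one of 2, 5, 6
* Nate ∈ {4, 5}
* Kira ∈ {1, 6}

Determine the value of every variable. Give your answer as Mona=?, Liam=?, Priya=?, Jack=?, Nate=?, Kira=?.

Mona must be 5 (only option left). Strike 5 from Liam, Priya, Jack, Nate.
That leaves Priya = 6. Remove 6 from Jack, Kira.
Jack must be 2 (only option left).
Nate must be 4 (only option left). Strike 4 from Liam.
That leaves Kira = 1.
Liam must be 3 (only option left).

Mona=5, Liam=3, Priya=6, Jack=2, Nate=4, Kira=1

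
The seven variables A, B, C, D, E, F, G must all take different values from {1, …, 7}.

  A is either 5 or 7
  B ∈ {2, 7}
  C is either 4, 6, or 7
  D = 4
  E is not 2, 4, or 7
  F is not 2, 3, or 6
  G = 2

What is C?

D's domain is down to {4}, so D = 4. Remove 4 from C, F.
G's domain is down to {2}, so G = 2. Eliminate 2 elsewhere: B.
B's domain is down to {7}, so B = 7. Strike 7 from A, C, F.
So C = 6.

6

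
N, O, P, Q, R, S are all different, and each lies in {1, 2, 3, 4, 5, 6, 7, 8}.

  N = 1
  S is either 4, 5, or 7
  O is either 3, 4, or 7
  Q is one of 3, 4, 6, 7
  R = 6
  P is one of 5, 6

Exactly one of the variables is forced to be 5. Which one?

N's domain is down to {1}, so N = 1.
R must be 6 (only option left). So P, Q can't be 6.
So 5 goes to P.

P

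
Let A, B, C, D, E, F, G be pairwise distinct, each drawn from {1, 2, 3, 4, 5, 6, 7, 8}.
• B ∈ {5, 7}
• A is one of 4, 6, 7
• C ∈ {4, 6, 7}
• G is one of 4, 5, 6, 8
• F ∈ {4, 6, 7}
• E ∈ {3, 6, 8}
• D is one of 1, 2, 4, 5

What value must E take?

A, C, F between them cover only {4, 6, 7} — a naked triple. Remove those values from B, D, E, G.
That leaves B = 5. Eliminate 5 elsewhere: D, G.
G must be 8 (only option left). Remove 8 from E.
So E = 3.

3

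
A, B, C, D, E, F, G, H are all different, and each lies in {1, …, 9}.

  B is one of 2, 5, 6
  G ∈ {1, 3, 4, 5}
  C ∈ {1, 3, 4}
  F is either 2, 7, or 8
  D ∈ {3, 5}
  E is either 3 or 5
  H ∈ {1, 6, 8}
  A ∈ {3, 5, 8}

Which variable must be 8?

A

Among the 8 variables, 7 fits only F (and all 8 values in {1, 2, 3, 4, 5, 6, 7, 8} must be used), so F = 7.
The 7 still-open variables draw from only 7 values {1, 2, 3, 4, 5, 6, 8}, so each is used; only B can be 2, hence B = 2.
The 6 still-open variables draw from only 6 values {1, 3, 4, 5, 6, 8}, so each is used; only H can be 6, hence H = 6.
Among the 5 still-open variables, 8 fits only A (and all 5 values in {1, 3, 4, 5, 8} must be used), so A = 8.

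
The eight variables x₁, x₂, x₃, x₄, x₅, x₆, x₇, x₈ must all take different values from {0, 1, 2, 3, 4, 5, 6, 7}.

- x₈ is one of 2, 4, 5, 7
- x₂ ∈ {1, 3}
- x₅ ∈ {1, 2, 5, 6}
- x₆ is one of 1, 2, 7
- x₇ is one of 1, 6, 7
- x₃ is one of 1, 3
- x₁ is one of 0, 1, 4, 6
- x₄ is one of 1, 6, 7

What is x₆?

The 8 variables draw from only 8 values {0, 1, 2, 3, 4, 5, 6, 7}, so each is used; only x₁ can be 0, hence x₁ = 0.
The 7 still-open variables draw from only 7 values {1, 2, 3, 4, 5, 6, 7}, so each is used; only x₈ can be 4, hence x₈ = 4.
The 6 still-open variables together cover exactly {1, 2, 3, 5, 6, 7} — 6 values for 6 variables — and 5 appears only in x₅'s list, so x₅ = 5.
The 5 still-open variables together cover exactly {1, 2, 3, 6, 7} — 5 values for 5 variables — and 2 appears only in x₆'s list, so x₆ = 2.

2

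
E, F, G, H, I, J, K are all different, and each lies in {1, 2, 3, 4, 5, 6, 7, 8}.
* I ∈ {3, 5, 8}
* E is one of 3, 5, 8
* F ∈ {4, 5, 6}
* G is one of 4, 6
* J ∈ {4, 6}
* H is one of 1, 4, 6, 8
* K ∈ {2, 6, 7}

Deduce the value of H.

G and J share exactly the 2 values {4, 6}; by pigeonhole those values go to them, so strike 4, 6 from F, H, K.
That leaves F = 5. Eliminate 5 elsewhere: E, I.
E and I between them cover only {3, 8} — a naked pair. Remove those values from H.
So H = 1.

1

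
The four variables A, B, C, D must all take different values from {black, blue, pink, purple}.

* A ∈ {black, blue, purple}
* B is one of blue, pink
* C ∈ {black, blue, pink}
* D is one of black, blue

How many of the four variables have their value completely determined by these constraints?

Among the 4 variables, purple fits only A (and all 4 values in {black, blue, pink, purple} must be used), so A = purple.
Determined: A=purple. The other variables each still have more than one consistent value. That makes 1.

1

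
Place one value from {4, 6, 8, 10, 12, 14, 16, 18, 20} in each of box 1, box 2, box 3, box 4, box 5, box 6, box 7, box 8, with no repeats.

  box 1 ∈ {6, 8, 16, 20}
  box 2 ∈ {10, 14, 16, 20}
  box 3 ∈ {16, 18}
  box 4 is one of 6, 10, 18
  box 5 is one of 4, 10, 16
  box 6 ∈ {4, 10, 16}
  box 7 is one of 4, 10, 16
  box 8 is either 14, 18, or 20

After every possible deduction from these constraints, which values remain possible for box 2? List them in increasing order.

14, 20

The 8 variables draw from only 8 values {4, 6, 8, 10, 14, 16, 18, 20}, so each is used; only box 1 can be 8, hence box 1 = 8.
The 7 still-open variables together cover exactly {4, 6, 10, 14, 16, 18, 20} — 7 values for 7 variables — and 6 appears only in box 4's list, so box 4 = 6.
box 5, box 6, box 7 between them cover only {4, 10, 16} — a naked triple. Remove those values from box 2, box 3.
box 3 must be 18 (only option left). Strike 18 from box 8.
No further eliminations apply; box 2 can still be any of 14, 20.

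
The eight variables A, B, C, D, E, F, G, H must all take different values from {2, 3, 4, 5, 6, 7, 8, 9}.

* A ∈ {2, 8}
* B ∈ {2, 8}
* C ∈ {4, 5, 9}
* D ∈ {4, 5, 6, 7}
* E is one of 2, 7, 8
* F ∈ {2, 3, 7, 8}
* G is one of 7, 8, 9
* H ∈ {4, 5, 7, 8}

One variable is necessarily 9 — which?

G

Among the 8 variables, 3 fits only F (and all 8 values in {2, 3, 4, 5, 6, 7, 8, 9} must be used), so F = 3.
The 7 still-open variables draw from only 7 values {2, 4, 5, 6, 7, 8, 9}, so each is used; only D can be 6, hence D = 6.
A and B share exactly the 2 values {2, 8}; by pigeonhole those values go to them, so strike 2, 8 from E, G, H.
E must be 7 (only option left). Eliminate 7 elsewhere: G, H.
So 9 goes to G.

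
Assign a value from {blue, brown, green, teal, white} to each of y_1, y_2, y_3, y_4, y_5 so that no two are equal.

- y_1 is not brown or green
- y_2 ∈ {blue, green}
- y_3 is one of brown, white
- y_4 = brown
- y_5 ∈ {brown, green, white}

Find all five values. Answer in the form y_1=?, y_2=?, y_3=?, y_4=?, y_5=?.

y_4 must be brown (only option left). Remove brown from y_3, y_5.
y_3 has just one choice, so y_3 = white. Remove white from y_1, y_5.
y_5's domain is down to {green}, so y_5 = green. Remove green from y_2.
y_2 must be blue (only option left). So y_1 can't be blue.
y_1 has just one choice, so y_1 = teal.

y_1=teal, y_2=blue, y_3=white, y_4=brown, y_5=green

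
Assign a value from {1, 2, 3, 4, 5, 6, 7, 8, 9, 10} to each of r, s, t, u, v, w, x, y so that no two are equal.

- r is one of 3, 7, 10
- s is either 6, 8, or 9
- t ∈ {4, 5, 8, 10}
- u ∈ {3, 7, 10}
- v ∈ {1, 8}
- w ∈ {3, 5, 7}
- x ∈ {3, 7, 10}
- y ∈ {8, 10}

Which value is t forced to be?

r, u, x share exactly the 3 values {3, 7, 10}; by pigeonhole those values go to them, so strike 3, 7, 10 from t, w, y.
w has just one choice, so w = 5. Strike 5 from t.
That leaves y = 8. Eliminate 8 elsewhere: s, t, v.
So t = 4.

4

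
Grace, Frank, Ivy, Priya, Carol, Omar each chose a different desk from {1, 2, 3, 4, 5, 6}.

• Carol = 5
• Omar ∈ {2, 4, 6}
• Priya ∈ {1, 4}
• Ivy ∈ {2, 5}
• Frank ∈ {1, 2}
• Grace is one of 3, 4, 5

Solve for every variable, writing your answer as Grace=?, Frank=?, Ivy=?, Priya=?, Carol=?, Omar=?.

Carol has just one choice, so Carol = 5. Remove 5 from Grace, Ivy.
That leaves Ivy = 2. Eliminate 2 elsewhere: Frank, Omar.
Frank must be 1 (only option left). Strike 1 from Priya.
Priya's domain is down to {4}, so Priya = 4. Eliminate 4 elsewhere: Grace, Omar.
Omar's domain is down to {6}, so Omar = 6.
Grace's domain is down to {3}, so Grace = 3.

Grace=3, Frank=1, Ivy=2, Priya=4, Carol=5, Omar=6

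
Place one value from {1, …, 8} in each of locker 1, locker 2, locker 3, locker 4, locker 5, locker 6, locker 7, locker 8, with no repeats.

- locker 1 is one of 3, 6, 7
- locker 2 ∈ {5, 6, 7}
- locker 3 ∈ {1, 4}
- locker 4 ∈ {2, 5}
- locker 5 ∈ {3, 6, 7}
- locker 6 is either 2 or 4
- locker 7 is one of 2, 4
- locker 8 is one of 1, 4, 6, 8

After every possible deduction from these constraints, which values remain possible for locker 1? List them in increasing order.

Among the 8 variables, 8 fits only locker 8 (and all 8 values in {1, 2, 3, 4, 5, 6, 7, 8} must be used), so locker 8 = 8.
The 7 still-open variables draw from only 7 values {1, 2, 3, 4, 5, 6, 7}, so each is used; only locker 3 can be 1, hence locker 3 = 1.
locker 6 and locker 7 between them cover only {2, 4} — a naked pair. Remove those values from locker 4.
locker 4's domain is down to {5}, so locker 4 = 5. Remove 5 from locker 2.
No further eliminations apply; locker 1 can still be any of 3, 6, 7.

3, 6, 7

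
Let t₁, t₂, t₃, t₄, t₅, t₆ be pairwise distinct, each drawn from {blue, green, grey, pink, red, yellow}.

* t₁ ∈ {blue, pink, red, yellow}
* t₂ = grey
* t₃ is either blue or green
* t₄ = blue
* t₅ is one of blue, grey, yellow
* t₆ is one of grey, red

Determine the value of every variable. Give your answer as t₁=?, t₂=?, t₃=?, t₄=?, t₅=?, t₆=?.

t₁=pink, t₂=grey, t₃=green, t₄=blue, t₅=yellow, t₆=red

t₂ must be grey (only option left). Remove grey from t₅, t₆.
t₄ has just one choice, so t₄ = blue. Eliminate blue elsewhere: t₁, t₃, t₅.
t₅ has just one choice, so t₅ = yellow. Eliminate yellow elsewhere: t₁.
That leaves t₆ = red. Eliminate red elsewhere: t₁.
That leaves t₁ = pink.
That leaves t₃ = green.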